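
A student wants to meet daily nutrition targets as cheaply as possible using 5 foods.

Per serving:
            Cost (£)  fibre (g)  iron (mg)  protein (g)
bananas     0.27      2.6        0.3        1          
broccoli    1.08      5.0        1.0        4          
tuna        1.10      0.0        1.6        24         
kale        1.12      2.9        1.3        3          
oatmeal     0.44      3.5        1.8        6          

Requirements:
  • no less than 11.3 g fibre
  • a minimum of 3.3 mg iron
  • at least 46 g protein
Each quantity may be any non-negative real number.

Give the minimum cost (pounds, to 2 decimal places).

Let x1 = servings of bananas, x2 = servings of broccoli, x3 = servings of tuna, x4 = servings of kale, x5 = servings of oatmeal.
min 0.27x1 + 1.08x2 + 1.1x3 + 1.12x4 + 0.44x5 subject to:
  2.6x1 + 5x2 + 2.9x4 + 3.5x5 ≥ 11.3   (fibre)
  0.3x1 + 1x2 + 1.6x3 + 1.3x4 + 1.8x5 ≥ 3.3   (iron)
  1x1 + 4x2 + 24x3 + 3x4 + 6x5 ≥ 46   (protein)
  x1, x2, x3, x4, x5 ≥ 0.
The minimum-cost mix takes nothing from bananas, broccoli, kale — only tuna, oatmeal. There the fibre and protein constraints are tight.
Optimal quantities: tuna = 1.11 servings, oatmeal = 3.229 servings.
Cost = 1.1·1.11 + 0.44·3.229 = 2.6418.

£2.64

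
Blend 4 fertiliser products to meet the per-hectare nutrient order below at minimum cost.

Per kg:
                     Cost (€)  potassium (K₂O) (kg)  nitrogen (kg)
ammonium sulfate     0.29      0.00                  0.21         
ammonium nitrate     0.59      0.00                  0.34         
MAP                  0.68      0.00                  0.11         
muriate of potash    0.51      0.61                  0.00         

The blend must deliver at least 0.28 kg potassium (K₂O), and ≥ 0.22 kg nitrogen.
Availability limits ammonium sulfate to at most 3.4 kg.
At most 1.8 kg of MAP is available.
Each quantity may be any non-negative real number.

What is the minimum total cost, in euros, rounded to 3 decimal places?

€0.538

Let x1 = kg of ammonium sulfate, x2 = kg of ammonium nitrate, x3 = kg of MAP, x4 = kg of muriate of potash.
min 0.29x1 + 0.59x2 + 0.68x3 + 0.51x4 s.t.:
  0.61x4 ≥ 0.28   (potassium (K₂O))
  0.21x1 + 0.34x2 + 0.11x3 ≥ 0.22   (nitrogen)
  x1 ≤ 3.4
  x3 ≤ 1.8
  x1, x2, x3, x4 ≥ 0.
The cheapest feasible vertex uses only ammonium sulfate, muriate of potash; ammonium nitrate, MAP are not used. Binding constraints: potassium (K₂O) and nitrogen.
Optimal quantities: ammonium sulfate = 1.048 kg, muriate of potash = 0.459 kg.
Total cost: 0.29·1.048 + 0.51·0.459 = 0.53801.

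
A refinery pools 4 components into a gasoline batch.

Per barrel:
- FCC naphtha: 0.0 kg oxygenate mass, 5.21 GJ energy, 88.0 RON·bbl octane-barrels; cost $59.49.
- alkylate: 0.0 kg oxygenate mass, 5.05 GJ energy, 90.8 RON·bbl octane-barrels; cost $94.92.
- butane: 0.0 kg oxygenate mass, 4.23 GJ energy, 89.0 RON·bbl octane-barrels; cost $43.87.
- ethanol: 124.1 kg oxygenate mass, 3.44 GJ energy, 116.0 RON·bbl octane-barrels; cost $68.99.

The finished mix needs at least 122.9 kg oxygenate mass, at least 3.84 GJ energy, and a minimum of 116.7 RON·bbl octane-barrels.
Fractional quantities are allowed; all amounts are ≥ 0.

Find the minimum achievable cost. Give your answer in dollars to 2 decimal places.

$72.82

Treat it as an LP. Let x1 = barrels of FCC naphtha, x2 = barrels of alkylate, x3 = barrels of butane, x4 = barrels of ethanol.
Minimise 59.49x1 + 94.92x2 + 43.87x3 + 68.99x4 with:
  124.1x4 ≥ 122.9   (oxygenate mass)
  5.21x1 + 5.05x2 + 4.23x3 + 3.44x4 ≥ 3.84   (energy)
  88x1 + 90.8x2 + 89x3 + 116x4 ≥ 116.7   (octane-barrels)
  x1, x2, x3, x4 ≥ 0.
The minimum-cost mix takes nothing from FCC naphtha, alkylate — only butane, ethanol. There the oxygenate mass and energy constraints are tight.
Optimal quantities: butane = 0.10243 barrels, ethanol = 0.99033 barrels.
Hence cost = 43.87·0.10243 + 68.99·0.99033 = $72.8165.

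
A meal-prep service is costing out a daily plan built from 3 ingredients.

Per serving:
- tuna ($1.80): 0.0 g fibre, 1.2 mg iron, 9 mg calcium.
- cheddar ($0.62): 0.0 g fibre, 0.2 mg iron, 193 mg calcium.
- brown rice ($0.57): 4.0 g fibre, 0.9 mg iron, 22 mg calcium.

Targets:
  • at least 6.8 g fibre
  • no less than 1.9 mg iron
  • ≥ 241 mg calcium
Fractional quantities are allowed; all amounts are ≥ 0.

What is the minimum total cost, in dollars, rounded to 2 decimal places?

Let x1 = servings of tuna, x2 = servings of cheddar, x3 = servings of brown rice.
Minimize 1.8x1 + 0.62x2 + 0.57x3 subject to:
  4x3 ≥ 6.8   (fibre)
  1.2x1 + 0.2x2 + 0.9x3 ≥ 1.9   (iron)
  9x1 + 193x2 + 22x3 ≥ 241   (calcium)
  x1, x2, x3 ≥ 0.
The minimum-cost mix takes nothing from tuna — only cheddar, brown rice. The iron and calcium requirements are met with equality.
That vertex is x2 = 1.034, x3 = 1.881.
Total cost: 0.62·1.034 + 0.57·1.881 = 1.7133.

$1.71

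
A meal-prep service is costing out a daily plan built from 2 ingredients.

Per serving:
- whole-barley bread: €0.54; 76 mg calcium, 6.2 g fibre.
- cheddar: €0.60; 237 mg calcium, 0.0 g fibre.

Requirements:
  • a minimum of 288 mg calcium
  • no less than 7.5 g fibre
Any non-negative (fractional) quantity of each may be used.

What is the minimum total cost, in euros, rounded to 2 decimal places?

€1.15

Set it up as a linear program. Let x1 = servings of whole-barley bread, x2 = servings of cheddar.
Minimize 0.54x1 + 0.6x2 subject to:
  76x1 + 237x2 ≥ 288   (calcium)
  6.2x1 ≥ 7.5   (fibre)
  x1, x2 ≥ 0.
Both inputs are positive at the optimum. There the calcium and fibre constraints are tight.
Optimal quantities: whole-barley bread = 1.21 servings, cheddar = 0.8273 servings.
Objective = 0.54·1.21 + 0.6·0.8273 = 1.1498.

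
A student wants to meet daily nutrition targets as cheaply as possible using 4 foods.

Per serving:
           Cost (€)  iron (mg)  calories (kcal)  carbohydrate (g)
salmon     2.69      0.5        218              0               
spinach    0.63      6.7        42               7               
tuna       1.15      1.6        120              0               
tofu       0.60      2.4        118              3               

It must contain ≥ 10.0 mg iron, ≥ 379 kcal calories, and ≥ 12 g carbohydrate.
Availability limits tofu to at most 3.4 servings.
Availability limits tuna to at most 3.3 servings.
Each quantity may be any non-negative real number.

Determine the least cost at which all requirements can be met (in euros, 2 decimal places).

Let x1 = servings of salmon, x2 = servings of spinach, x3 = servings of tuna, x4 = servings of tofu.
min 2.69x1 + 0.63x2 + 1.15x3 + 0.6x4 subject to:
  0.5x1 + 6.7x2 + 1.6x3 + 2.4x4 ≥ 10   (iron)
  218x1 + 42x2 + 120x3 + 118x4 ≥ 379   (calories)
  7x2 + 3x4 ≥ 12   (carbohydrate)
  x4 ≤ 3.4
  x3 ≤ 3.3
  x1, x2, x3, x4 ≥ 0.
At the optimum only spinach, tofu are positive (salmon, tuna = 0). Binding constraints: calories and carbohydrate.
So spinach = 0.3986 servings, tofu = 3.07 servings.
Cost = 0.63·0.3986 + 0.6·3.07 = 2.0931.

€2.09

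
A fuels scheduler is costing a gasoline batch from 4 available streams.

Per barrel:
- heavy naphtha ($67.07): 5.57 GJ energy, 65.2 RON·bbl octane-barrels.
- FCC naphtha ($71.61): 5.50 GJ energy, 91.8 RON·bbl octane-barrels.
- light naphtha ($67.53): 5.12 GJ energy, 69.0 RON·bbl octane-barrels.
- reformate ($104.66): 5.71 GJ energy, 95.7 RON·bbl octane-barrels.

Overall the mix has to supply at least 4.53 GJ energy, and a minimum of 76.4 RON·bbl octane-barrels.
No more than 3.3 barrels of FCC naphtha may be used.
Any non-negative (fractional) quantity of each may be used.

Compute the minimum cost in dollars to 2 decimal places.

Set it up as a linear program. Let x1 = barrels of heavy naphtha, x2 = barrels of FCC naphtha, x3 = barrels of light naphtha, x4 = barrels of reformate.
min 67.07x1 + 71.61x2 + 67.53x3 + 104.66x4 subject to:
  5.57x1 + 5.5x2 + 5.12x3 + 5.71x4 ≥ 4.53   (energy)
  65.2x1 + 91.8x2 + 69x3 + 95.7x4 ≥ 76.4   (octane-barrels)
  x2 ≤ 3.3
  x1, x2, x3, x4 ≥ 0.
The optimal basis is {FCC naphtha}; heavy naphtha, light naphtha, reformate drop out. There the octane-barrels constraint is tight.
That vertex is x2 = 0.83224.
Total cost: 71.61·0.83224 = 59.5967.

$59.60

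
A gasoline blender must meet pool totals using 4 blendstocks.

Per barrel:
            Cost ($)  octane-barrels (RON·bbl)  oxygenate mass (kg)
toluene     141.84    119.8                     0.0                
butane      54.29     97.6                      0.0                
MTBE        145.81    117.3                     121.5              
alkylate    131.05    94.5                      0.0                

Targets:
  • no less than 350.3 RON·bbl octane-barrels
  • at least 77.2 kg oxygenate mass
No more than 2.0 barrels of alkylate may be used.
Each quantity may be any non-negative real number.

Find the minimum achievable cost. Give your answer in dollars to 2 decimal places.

Set it up as a linear program. Let x1 = barrels of toluene, x2 = barrels of butane, x3 = barrels of MTBE, x4 = barrels of alkylate.
Minimize 141.84x1 + 54.29x2 + 145.81x3 + 131.05x4 with:
  119.8x1 + 97.6x2 + 117.3x3 + 94.5x4 ≥ 350.3   (octane-barrels)
  121.5x3 ≥ 77.2   (oxygenate mass)
  x4 ≤ 2
  x1, x2, x3, x4 ≥ 0.
At the optimum only butane, MTBE are positive (toluene, alkylate = 0). Binding constraints: octane-barrels and oxygenate mass.
Solving gives x2 = 2.8255, x3 = 0.63539.
Objective = 54.29·2.8255 + 145.81·0.63539 = 246.0426.

$246.04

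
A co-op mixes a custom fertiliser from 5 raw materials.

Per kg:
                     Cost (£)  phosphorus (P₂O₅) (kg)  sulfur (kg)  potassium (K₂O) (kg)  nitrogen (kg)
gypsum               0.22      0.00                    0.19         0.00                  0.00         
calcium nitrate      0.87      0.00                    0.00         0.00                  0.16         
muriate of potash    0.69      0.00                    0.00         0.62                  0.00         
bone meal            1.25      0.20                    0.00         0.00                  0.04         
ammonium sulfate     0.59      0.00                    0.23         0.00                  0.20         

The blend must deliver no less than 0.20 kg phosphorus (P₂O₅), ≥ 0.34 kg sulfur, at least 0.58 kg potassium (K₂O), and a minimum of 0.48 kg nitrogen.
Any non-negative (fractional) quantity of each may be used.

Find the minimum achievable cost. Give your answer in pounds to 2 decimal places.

This is a linear program. Let x1 = kg of gypsum, x2 = kg of calcium nitrate, x3 = kg of muriate of potash, x4 = kg of bone meal, x5 = kg of ammonium sulfate.
Minimise 0.22x1 + 0.87x2 + 0.69x3 + 1.25x4 + 0.59x5 s.t.:
  0.2x4 ≥ 0.2   (phosphorus (P₂O₅))
  0.19x1 + 0.23x5 ≥ 0.34   (sulfur)
  0.62x3 ≥ 0.58   (potassium (K₂O))
  0.16x2 + 0.04x4 + 0.2x5 ≥ 0.48   (nitrogen)
  x1, x2, x3, x4, x5 ≥ 0.
The optimal basis is {muriate of potash, bone meal, ammonium sulfate}; gypsum, calcium nitrate drop out. The phosphorus (P₂O₅), potassium (K₂O), nitrogen requirements are met with equality.
So muriate of potash = 0.9355 kg, bone meal = 1 kg, ammonium sulfate = 2.2 kg.
Hence cost = 0.69·0.9355 + 1.25·1 + 0.59·2.2 = £3.1935.

£3.19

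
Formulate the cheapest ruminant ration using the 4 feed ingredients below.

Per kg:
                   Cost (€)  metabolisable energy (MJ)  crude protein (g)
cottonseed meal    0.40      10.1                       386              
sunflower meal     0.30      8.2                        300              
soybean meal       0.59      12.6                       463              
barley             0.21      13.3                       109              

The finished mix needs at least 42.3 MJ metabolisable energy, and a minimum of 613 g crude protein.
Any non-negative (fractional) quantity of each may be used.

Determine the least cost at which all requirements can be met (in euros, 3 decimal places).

€0.863

Treat it as an LP. Let x1 = kg of cottonseed meal, x2 = kg of sunflower meal, x3 = kg of soybean meal, x4 = kg of barley.
min 0.4x1 + 0.3x2 + 0.59x3 + 0.21x4 with:
  10.1x1 + 8.2x2 + 12.6x3 + 13.3x4 ≥ 42.3   (metabolisable energy)
  386x1 + 300x2 + 463x3 + 109x4 ≥ 613   (crude protein)
  x1, x2, x3, x4 ≥ 0.
The minimum-cost mix takes nothing from cottonseed meal, soybean meal — only sunflower meal, barley. The metabolisable energy and crude protein requirements are met with equality.
So sunflower meal = 1.144 kg, barley = 2.475 kg.
Total cost: 0.3·1.144 + 0.21·2.475 = 0.86295.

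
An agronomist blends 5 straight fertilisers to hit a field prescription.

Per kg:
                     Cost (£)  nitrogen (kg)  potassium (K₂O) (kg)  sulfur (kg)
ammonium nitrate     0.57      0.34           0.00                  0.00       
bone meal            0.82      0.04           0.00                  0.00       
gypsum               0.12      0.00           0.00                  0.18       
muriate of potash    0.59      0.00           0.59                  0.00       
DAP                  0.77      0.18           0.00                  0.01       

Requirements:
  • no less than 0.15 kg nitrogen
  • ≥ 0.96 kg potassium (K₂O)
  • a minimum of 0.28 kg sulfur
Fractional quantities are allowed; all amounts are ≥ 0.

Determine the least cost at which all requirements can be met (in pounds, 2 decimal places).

£1.40

Let x1 = kg of ammonium nitrate, x2 = kg of bone meal, x3 = kg of gypsum, x4 = kg of muriate of potash, x5 = kg of DAP.
Minimize 0.57x1 + 0.82x2 + 0.12x3 + 0.59x4 + 0.77x5 with:
  0.34x1 + 0.04x2 + 0.18x5 ≥ 0.15   (nitrogen)
  0.59x4 ≥ 0.96   (potassium (K₂O))
  0.18x3 + 0.01x5 ≥ 0.28   (sulfur)
  x1, x2, x3, x4, x5 ≥ 0.
At the optimum only ammonium nitrate, gypsum, muriate of potash are positive (bone meal, DAP = 0). Binding constraints: nitrogen, potassium (K₂O), sulfur.
So ammonium nitrate = 0.4412 kg, gypsum = 1.556 kg, muriate of potash = 1.627 kg.
Total cost: 0.57·0.4412 + 0.12·1.556 + 0.59·1.627 = 1.3981.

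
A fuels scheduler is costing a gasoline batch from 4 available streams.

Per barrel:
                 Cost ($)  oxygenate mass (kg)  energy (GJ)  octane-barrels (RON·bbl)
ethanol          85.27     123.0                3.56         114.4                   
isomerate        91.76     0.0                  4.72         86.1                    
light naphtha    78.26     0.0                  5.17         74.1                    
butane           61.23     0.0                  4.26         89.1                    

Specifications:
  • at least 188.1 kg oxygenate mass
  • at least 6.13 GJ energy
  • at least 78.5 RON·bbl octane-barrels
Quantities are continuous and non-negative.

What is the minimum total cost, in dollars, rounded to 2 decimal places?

Set it up as a linear program. Let x1 = barrels of ethanol, x2 = barrels of isomerate, x3 = barrels of light naphtha, x4 = barrels of butane.
Minimize 85.27x1 + 91.76x2 + 78.26x3 + 61.23x4 subject to:
  123x1 ≥ 188.1   (oxygenate mass)
  3.56x1 + 4.72x2 + 5.17x3 + 4.26x4 ≥ 6.13   (energy)
  114.4x1 + 86.1x2 + 74.1x3 + 89.1x4 ≥ 78.5   (octane-barrels)
  x1, x2, x3, x4 ≥ 0.
The optimal basis is {ethanol, butane}; isomerate, light naphtha drop out. The oxygenate mass and energy requirements are met with equality.
Solving gives x1 = 1.5293, x4 = 0.16099.
Total cost: 85.27·1.5293 + 61.23·0.16099 = 140.2608.

$140.26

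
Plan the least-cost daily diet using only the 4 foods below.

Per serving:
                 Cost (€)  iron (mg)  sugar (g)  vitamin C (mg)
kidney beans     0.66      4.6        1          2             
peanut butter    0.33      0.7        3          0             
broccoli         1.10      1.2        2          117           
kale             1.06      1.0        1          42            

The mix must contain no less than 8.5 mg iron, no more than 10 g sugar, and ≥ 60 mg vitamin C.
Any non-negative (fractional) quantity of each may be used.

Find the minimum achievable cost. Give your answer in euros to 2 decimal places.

€1.67

Let x1 = servings of kidney beans, x2 = servings of peanut butter, x3 = servings of broccoli, x4 = servings of kale.
Minimize 0.66x1 + 0.33x2 + 1.1x3 + 1.06x4 with:
  4.6x1 + 0.7x2 + 1.2x3 + 1x4 ≥ 8.5   (iron)
  1x1 + 3x2 + 2x3 + 1x4 ≤ 10   (sugar)
  2x1 + 117x3 + 42x4 ≥ 60   (vitamin C)
  x1, x2, x3, x4 ≥ 0.
At the optimum only kidney beans, broccoli are positive (peanut butter, kale = 0). Binding constraints: iron and vitamin C.
That vertex is x1 = 1.722, x3 = 0.4834.
Hence cost = 0.66·1.722 + 1.1·0.4834 = €1.6683.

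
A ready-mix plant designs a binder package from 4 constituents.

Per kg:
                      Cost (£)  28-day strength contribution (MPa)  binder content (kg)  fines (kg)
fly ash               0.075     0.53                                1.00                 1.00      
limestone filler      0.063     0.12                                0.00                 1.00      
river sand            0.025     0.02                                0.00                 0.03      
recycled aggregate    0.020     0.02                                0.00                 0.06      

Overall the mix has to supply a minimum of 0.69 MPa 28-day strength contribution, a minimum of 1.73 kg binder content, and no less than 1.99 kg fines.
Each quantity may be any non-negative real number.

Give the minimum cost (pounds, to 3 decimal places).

Let x1 = kg of fly ash, x2 = kg of limestone filler, x3 = kg of river sand, x4 = kg of recycled aggregate.
min 0.075x1 + 0.063x2 + 0.025x3 + 0.02x4 with:
  0.53x1 + 0.12x2 + 0.02x3 + 0.02x4 ≥ 0.69   (28-day strength contribution)
  1x1 ≥ 1.73   (binder content)
  1x1 + 1x2 + 0.03x3 + 0.06x4 ≥ 1.99   (fines)
  x1, x2, x3, x4 ≥ 0.
At the optimum only fly ash, limestone filler are positive (river sand, recycled aggregate = 0). Binding constraints: binder content and fines.
Optimal quantities: fly ash = 1.73 kg, limestone filler = 0.26 kg.
Hence cost = 0.075·1.73 + 0.063·0.26 = £0.14613.

£0.146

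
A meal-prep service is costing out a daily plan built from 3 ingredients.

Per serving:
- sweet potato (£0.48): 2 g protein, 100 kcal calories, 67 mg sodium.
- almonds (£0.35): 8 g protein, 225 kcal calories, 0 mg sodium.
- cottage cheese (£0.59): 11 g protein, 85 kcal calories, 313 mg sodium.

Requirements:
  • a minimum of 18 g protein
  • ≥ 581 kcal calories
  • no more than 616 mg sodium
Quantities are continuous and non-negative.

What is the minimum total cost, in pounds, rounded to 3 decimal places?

£0.904

Let x1 = servings of sweet potato, x2 = servings of almonds, x3 = servings of cottage cheese.
min 0.48x1 + 0.35x2 + 0.59x3 s.t.:
  2x1 + 8x2 + 11x3 ≥ 18   (protein)
  100x1 + 225x2 + 85x3 ≥ 581   (calories)
  67x1 + 313x3 ≤ 616   (sodium)
  x1, x2, x3 ≥ 0.
At the optimum only almonds is positive (sweet potato, cottage cheese = 0). The calories requirement is met with equality.
Optimal quantities: almonds = 2.582 servings.
Cost = 0.35·2.582 = 0.90370.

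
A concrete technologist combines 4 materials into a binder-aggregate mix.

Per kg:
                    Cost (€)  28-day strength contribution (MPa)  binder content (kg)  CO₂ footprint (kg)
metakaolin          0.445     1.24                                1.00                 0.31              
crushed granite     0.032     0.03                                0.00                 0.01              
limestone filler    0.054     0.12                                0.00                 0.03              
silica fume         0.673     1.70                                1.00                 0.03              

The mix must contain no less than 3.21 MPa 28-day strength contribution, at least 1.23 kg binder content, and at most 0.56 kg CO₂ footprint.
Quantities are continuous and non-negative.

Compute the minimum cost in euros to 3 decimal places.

Set it up as a linear program. Let x1 = kg of metakaolin, x2 = kg of crushed granite, x3 = kg of limestone filler, x4 = kg of silica fume.
Minimise 0.445x1 + 0.032x2 + 0.054x3 + 0.673x4 s.t.:
  1.24x1 + 0.03x2 + 0.12x3 + 1.7x4 ≥ 3.21   (28-day strength contribution)
  1x1 + 1x4 ≥ 1.23   (binder content)
  0.31x1 + 0.01x2 + 0.03x3 + 0.03x4 ≤ 0.56   (CO₂ footprint)
  x1, x2, x3, x4 ≥ 0.
At the optimum only metakaolin, silica fume are positive (crushed granite, limestone filler = 0). Binding constraints: 28-day strength contribution and CO₂ footprint.
Solving gives x1 = 1.747, x4 = 0.6139.
Cost = 0.445·1.747 + 0.673·0.6139 = 1.19057.

€1.191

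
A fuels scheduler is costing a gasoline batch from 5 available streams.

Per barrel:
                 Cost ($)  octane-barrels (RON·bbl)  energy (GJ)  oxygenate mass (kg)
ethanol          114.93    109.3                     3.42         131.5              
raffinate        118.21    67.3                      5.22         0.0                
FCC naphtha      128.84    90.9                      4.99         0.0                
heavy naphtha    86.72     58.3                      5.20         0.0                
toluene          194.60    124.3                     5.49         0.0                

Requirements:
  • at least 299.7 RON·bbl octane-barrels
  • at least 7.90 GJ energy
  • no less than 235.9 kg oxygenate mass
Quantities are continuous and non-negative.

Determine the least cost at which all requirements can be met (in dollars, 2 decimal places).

$315.14

Let x1 = barrels of ethanol, x2 = barrels of raffinate, x3 = barrels of FCC naphtha, x4 = barrels of heavy naphtha, x5 = barrels of toluene.
Minimise 114.93x1 + 118.21x2 + 128.84x3 + 86.72x4 + 194.6x5 s.t.:
  109.3x1 + 67.3x2 + 90.9x3 + 58.3x4 + 124.3x5 ≥ 299.7   (octane-barrels)
  3.42x1 + 5.22x2 + 4.99x3 + 5.2x4 + 5.49x5 ≥ 7.9   (energy)
  131.5x1 ≥ 235.9   (oxygenate mass)
  x1, x2, x3, x4, x5 ≥ 0.
The optimal basis is {ethanol}; raffinate, FCC naphtha, heavy naphtha, toluene drop out. There the octane-barrels constraint is tight.
Optimal quantities: ethanol = 2.742 barrels.
Cost = 114.93·2.742 = 315.1381.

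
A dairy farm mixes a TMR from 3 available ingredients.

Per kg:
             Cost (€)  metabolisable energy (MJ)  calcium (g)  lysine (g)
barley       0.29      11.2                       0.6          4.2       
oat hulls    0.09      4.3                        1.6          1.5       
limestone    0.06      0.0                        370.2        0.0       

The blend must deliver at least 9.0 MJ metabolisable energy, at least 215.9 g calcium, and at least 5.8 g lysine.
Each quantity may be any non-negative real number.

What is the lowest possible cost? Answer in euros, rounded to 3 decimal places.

Set it up as a linear program. Let x1 = kg of barley, x2 = kg of oat hulls, x3 = kg of limestone.
min 0.29x1 + 0.09x2 + 0.06x3 subject to:
  11.2x1 + 4.3x2 ≥ 9   (metabolisable energy)
  0.6x1 + 1.6x2 + 370.2x3 ≥ 215.9   (calcium)
  4.2x1 + 1.5x2 ≥ 5.8   (lysine)
  x1, x2, x3 ≥ 0.
The minimum-cost mix takes nothing from barley — only oat hulls, limestone. Binding constraints: calcium and lysine.
Optimal quantities: oat hulls = 3.867 kg, limestone = 0.5665 kg.
Cost = 0.09·3.867 + 0.06·0.5665 = 0.38202.

€0.382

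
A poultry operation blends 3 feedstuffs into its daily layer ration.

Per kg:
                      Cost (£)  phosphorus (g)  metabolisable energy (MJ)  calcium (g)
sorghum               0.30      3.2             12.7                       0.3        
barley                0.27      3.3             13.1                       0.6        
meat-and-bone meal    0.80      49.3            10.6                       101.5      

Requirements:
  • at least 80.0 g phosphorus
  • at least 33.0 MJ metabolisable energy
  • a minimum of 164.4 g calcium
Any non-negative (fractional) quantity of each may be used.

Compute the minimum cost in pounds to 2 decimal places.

Treat it as an LP. Let x1 = kg of sorghum, x2 = kg of barley, x3 = kg of meat-and-bone meal.
min 0.3x1 + 0.27x2 + 0.8x3 subject to:
  3.2x1 + 3.3x2 + 49.3x3 ≥ 80   (phosphorus)
  12.7x1 + 13.1x2 + 10.6x3 ≥ 33   (metabolisable energy)
  0.3x1 + 0.6x2 + 101.5x3 ≥ 164.4   (calcium)
  x1, x2, x3 ≥ 0.
The minimum-cost mix takes nothing from sorghum — only barley, meat-and-bone meal. Binding constraints: metabolisable energy and calcium.
Solving gives x2 = 1.214, x3 = 1.613.
Hence cost = 0.27·1.214 + 0.8·1.613 = £1.6182.

£1.62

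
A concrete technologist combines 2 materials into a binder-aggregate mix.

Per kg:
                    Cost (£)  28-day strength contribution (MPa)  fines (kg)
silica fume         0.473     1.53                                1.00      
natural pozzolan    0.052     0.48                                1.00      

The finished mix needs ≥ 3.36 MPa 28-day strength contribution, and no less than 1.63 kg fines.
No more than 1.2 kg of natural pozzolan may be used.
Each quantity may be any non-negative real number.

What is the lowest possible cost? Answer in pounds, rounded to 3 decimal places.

£0.923

This is a linear program. Let x1 = kg of silica fume, x2 = kg of natural pozzolan.
min 0.473x1 + 0.052x2 s.t.:
  1.53x1 + 0.48x2 ≥ 3.36   (28-day strength contribution)
  1x1 + 1x2 ≥ 1.63   (fines)
  x2 ≤ 1.2
  x1, x2 ≥ 0.
Both inputs are positive at the optimum. The 28-day strength contribution and the natural pozzolan cap requirements are met with equality.
So silica fume = 1.82 kg, natural pozzolan = 1.2 kg.
Hence cost = 0.473·1.82 + 0.052·1.2 = £0.92326.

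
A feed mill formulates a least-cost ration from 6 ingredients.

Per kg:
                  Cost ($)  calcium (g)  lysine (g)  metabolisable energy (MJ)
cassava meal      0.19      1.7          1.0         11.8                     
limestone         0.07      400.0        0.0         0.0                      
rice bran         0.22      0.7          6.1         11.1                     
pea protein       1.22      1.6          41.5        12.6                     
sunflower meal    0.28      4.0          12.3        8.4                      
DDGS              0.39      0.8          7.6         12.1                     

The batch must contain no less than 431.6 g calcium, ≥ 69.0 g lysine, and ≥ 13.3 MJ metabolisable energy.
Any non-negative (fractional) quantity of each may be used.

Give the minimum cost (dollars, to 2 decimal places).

Treat it as an LP. Let x1 = kg of cassava meal, x2 = kg of limestone, x3 = kg of rice bran, x4 = kg of pea protein, x5 = kg of sunflower meal, x6 = kg of DDGS.
Minimise 0.19x1 + 0.07x2 + 0.22x3 + 1.22x4 + 0.28x5 + 0.39x6 subject to:
  1.7x1 + 400x2 + 0.7x3 + 1.6x4 + 4x5 + 0.8x6 ≥ 431.6   (calcium)
  1x1 + 6.1x3 + 41.5x4 + 12.3x5 + 7.6x6 ≥ 69   (lysine)
  11.8x1 + 11.1x3 + 12.6x4 + 8.4x5 + 12.1x6 ≥ 13.3   (metabolisable energy)
  x1, x2, x3, x4, x5, x6 ≥ 0.
The cheapest feasible vertex uses only limestone, sunflower meal; cassava meal, rice bran, pea protein, DDGS are not used. Binding constraints: calcium and lysine.
Solving gives x2 = 1.023, x5 = 5.61.
Objective = 0.07·1.023 + 0.28·5.61 = 1.6424.

$1.64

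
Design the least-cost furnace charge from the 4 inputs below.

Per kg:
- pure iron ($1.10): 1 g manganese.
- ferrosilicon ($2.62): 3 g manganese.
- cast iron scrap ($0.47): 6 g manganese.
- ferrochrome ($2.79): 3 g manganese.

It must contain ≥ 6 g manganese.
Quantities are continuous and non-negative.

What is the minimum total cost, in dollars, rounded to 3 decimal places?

$0.470

This is a linear program. Let x1 = kg of pure iron, x2 = kg of ferrosilicon, x3 = kg of cast iron scrap, x4 = kg of ferrochrome.
min 1.1x1 + 2.62x2 + 0.47x3 + 2.79x4 subject to:
  1x1 + 3x2 + 6x3 + 3x4 ≥ 6   (manganese)
  x1, x2, x3, x4 ≥ 0.
The optimal basis is {cast iron scrap}; pure iron, ferrosilicon, ferrochrome drop out. Binding constraint: manganese.
That vertex is x3 = 1.
Cost = 0.47·1 = 0.47000.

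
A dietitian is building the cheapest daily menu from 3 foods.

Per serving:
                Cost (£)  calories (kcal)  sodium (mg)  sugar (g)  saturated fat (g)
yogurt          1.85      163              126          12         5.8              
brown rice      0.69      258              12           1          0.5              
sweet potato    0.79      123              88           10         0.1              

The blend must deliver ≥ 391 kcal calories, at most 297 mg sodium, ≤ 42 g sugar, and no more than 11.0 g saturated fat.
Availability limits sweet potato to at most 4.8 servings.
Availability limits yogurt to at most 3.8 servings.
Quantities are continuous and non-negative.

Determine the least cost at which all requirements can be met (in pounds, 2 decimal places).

£1.05

Set it up as a linear program. Let x1 = servings of yogurt, x2 = servings of brown rice, x3 = servings of sweet potato.
Minimise 1.85x1 + 0.69x2 + 0.79x3 subject to:
  163x1 + 258x2 + 123x3 ≥ 391   (calories)
  126x1 + 12x2 + 88x3 ≤ 297   (sodium)
  12x1 + 1x2 + 10x3 ≤ 42   (sugar)
  5.8x1 + 0.5x2 + 0.1x3 ≤ 11   (saturated fat)
  x3 ≤ 4.8
  x1 ≤ 3.8
  x1, x2, x3 ≥ 0.
The cheapest feasible vertex uses only brown rice; yogurt, sweet potato are not used. There the calories constraint is tight.
Optimal quantities: brown rice = 1.516 servings.
Hence cost = 0.69·1.516 = £1.0460.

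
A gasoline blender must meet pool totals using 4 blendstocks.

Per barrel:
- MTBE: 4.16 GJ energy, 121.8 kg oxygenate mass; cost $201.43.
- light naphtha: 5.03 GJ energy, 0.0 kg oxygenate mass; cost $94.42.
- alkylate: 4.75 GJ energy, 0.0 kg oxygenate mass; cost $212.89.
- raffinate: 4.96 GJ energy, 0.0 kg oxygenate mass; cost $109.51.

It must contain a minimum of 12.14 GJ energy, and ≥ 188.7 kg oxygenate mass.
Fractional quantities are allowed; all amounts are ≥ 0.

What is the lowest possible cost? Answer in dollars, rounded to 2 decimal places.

Treat it as an LP. Let x1 = barrels of MTBE, x2 = barrels of light naphtha, x3 = barrels of alkylate, x4 = barrels of raffinate.
Minimize 201.43x1 + 94.42x2 + 212.89x3 + 109.51x4 with:
  4.16x1 + 5.03x2 + 4.75x3 + 4.96x4 ≥ 12.14   (energy)
  121.8x1 ≥ 188.7   (oxygenate mass)
  x1, x2, x3, x4 ≥ 0.
The cheapest feasible vertex uses only MTBE, light naphtha; alkylate, raffinate are not used. There the energy and oxygenate mass constraints are tight.
Solving gives x1 = 1.54926, x2 = 1.13222.
Cost = 201.43·1.54926 + 94.42·1.13222 = 418.9717.

$418.97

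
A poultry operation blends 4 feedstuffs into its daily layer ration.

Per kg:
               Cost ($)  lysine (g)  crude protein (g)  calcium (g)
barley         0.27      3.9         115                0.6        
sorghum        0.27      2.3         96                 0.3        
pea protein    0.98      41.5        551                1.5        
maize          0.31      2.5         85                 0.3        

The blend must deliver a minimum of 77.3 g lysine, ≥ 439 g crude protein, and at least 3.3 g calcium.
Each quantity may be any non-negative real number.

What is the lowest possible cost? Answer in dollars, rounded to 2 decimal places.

Let x1 = kg of barley, x2 = kg of sorghum, x3 = kg of pea protein, x4 = kg of maize.
min 0.27x1 + 0.27x2 + 0.98x3 + 0.31x4 with:
  3.9x1 + 2.3x2 + 41.5x3 + 2.5x4 ≥ 77.3   (lysine)
  115x1 + 96x2 + 551x3 + 85x4 ≥ 439   (crude protein)
  0.6x1 + 0.3x2 + 1.5x3 + 0.3x4 ≥ 3.3   (calcium)
  x1, x2, x3, x4 ≥ 0.
The cheapest feasible vertex uses only barley, pea protein; sorghum, maize are not used. The lysine and calcium requirements are met with equality.
So barley = 1.102 kg, pea protein = 1.759 kg.
Total cost: 0.27·1.102 + 0.98·1.759 = 2.0214.

$2.02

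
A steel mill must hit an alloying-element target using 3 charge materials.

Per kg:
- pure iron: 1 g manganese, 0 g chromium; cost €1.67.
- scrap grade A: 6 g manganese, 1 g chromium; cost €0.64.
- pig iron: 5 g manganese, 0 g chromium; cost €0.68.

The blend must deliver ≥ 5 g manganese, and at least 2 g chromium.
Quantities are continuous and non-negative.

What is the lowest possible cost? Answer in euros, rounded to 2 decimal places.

Let x1 = kg of pure iron, x2 = kg of scrap grade A, x3 = kg of pig iron.
Minimize 1.67x1 + 0.64x2 + 0.68x3 s.t.:
  1x1 + 6x2 + 5x3 ≥ 5   (manganese)
  1x2 ≥ 2   (chromium)
  x1, x2, x3 ≥ 0.
The minimum-cost mix takes nothing from pure iron, pig iron — only scrap grade A. The chromium requirement is met with equality.
That vertex is x2 = 2.
Hence cost = 0.64·2 = €1.2800.

€1.28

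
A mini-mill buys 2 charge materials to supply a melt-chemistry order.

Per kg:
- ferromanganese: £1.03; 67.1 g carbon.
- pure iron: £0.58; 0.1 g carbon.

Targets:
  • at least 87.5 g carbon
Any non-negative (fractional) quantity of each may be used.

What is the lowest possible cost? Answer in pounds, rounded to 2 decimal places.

Set it up as a linear program. Let x1 = kg of ferromanganese, x2 = kg of pure iron.
min 1.03x1 + 0.58x2 subject to:
  67.1x1 + 0.1x2 ≥ 87.5   (carbon)
  x1, x2 ≥ 0.
The optimal basis is {ferromanganese}; pure iron drops out. Binding constraint: carbon.
Solving gives x1 = 1.304.
Cost = 1.03·1.304 = 1.3431.

£1.34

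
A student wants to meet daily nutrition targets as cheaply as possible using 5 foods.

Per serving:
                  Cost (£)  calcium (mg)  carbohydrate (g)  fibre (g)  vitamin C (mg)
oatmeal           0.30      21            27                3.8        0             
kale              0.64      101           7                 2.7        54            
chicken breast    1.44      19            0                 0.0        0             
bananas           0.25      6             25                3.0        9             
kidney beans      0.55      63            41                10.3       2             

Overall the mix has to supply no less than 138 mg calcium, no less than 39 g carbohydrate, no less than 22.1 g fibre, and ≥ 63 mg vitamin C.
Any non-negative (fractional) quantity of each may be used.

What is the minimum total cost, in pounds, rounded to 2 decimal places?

£1.72

Treat it as an LP. Let x1 = servings of oatmeal, x2 = servings of kale, x3 = servings of chicken breast, x4 = servings of bananas, x5 = servings of kidney beans.
min 0.3x1 + 0.64x2 + 1.44x3 + 0.25x4 + 0.55x5 subject to:
  21x1 + 101x2 + 19x3 + 6x4 + 63x5 ≥ 138   (calcium)
  27x1 + 7x2 + 25x4 + 41x5 ≥ 39   (carbohydrate)
  3.8x1 + 2.7x2 + 3x4 + 10.3x5 ≥ 22.1   (fibre)
  54x2 + 9x4 + 2x5 ≥ 63   (vitamin C)
  x1, x2, x3, x4, x5 ≥ 0.
The cheapest feasible vertex uses only kale, kidney beans; oatmeal, chicken breast, bananas are not used. The fibre and vitamin C requirements are met with equality.
That vertex is x2 = 1.098, x5 = 1.858.
Objective = 0.64·1.098 + 0.55·1.858 = 1.7246.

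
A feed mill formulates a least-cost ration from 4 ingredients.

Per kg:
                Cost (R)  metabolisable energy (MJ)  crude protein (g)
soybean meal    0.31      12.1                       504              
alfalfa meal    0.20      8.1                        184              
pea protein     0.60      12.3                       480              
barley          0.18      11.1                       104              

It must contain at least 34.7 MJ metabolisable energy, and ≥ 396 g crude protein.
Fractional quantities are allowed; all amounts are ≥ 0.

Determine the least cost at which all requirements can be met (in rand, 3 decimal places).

R0.583

Let x1 = kg of soybean meal, x2 = kg of alfalfa meal, x3 = kg of pea protein, x4 = kg of barley.
Minimize 0.31x1 + 0.2x2 + 0.6x3 + 0.18x4 with:
  12.1x1 + 8.1x2 + 12.3x3 + 11.1x4 ≥ 34.7   (metabolisable energy)
  504x1 + 184x2 + 480x3 + 104x4 ≥ 396   (crude protein)
  x1, x2, x3, x4 ≥ 0.
The minimum-cost mix takes nothing from alfalfa meal, pea protein — only soybean meal, barley. The metabolisable energy and crude protein requirements are met with equality.
Optimal quantities: soybean meal = 0.1815 kg, barley = 2.928 kg.
Objective = 0.31·0.1815 + 0.18·2.928 = 0.58331.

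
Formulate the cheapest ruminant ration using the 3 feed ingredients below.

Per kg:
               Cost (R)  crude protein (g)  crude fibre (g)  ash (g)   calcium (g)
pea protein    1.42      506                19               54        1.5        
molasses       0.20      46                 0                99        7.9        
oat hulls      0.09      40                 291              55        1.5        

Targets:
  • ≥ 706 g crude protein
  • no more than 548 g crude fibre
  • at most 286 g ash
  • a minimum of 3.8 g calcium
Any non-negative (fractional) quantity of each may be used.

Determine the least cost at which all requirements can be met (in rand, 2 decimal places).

Let x1 = kg of pea protein, x2 = kg of molasses, x3 = kg of oat hulls.
Minimize 1.42x1 + 0.2x2 + 0.09x3 s.t.:
  506x1 + 46x2 + 40x3 ≥ 706   (crude protein)
  19x1 + 291x3 ≤ 548   (crude fibre)
  54x1 + 99x2 + 55x3 ≤ 286   (ash)
  1.5x1 + 7.9x2 + 1.5x3 ≥ 3.8   (calcium)
  x1, x2, x3 ≥ 0.
The minimum-cost mix takes nothing from molasses — only pea protein, oat hulls. There the crude protein and crude fibre constraints are tight.
Optimal quantities: pea protein = 1.253 kg, oat hulls = 1.801 kg.
Objective = 1.42·1.253 + 0.09·1.801 = 1.9414.

R1.94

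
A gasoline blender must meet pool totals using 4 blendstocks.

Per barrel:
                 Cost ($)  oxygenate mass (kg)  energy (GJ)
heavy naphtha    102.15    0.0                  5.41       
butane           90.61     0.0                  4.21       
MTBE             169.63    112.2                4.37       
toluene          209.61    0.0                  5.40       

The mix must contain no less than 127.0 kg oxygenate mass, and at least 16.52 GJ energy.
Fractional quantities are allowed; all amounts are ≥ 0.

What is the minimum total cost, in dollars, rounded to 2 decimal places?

Let x1 = barrels of heavy naphtha, x2 = barrels of butane, x3 = barrels of MTBE, x4 = barrels of toluene.
min 102.15x1 + 90.61x2 + 169.63x3 + 209.61x4 with:
  112.2x3 ≥ 127   (oxygenate mass)
  5.41x1 + 4.21x2 + 4.37x3 + 5.4x4 ≥ 16.52   (energy)
  x1, x2, x3, x4 ≥ 0.
The optimal basis is {heavy naphtha, MTBE}; butane, toluene drop out. Binding constraints: oxygenate mass and energy.
That vertex is x1 = 2.1393, x3 = 1.1319.
Hence cost = 102.15·2.1393 + 169.63·1.1319 = $410.5337.

$410.53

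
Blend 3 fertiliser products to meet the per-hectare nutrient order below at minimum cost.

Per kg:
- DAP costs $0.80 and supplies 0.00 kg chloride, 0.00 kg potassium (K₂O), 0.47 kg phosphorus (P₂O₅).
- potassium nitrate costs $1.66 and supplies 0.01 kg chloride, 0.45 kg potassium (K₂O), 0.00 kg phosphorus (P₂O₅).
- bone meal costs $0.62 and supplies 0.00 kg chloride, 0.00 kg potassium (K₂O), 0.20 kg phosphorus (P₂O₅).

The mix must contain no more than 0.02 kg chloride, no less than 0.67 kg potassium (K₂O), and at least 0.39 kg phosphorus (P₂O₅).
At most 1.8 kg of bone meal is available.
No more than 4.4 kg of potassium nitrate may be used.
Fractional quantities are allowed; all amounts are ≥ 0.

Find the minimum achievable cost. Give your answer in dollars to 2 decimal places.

Let x1 = kg of DAP, x2 = kg of potassium nitrate, x3 = kg of bone meal.
min 0.8x1 + 1.66x2 + 0.62x3 with:
  0.01x2 ≤ 0.02   (chloride)
  0.45x2 ≥ 0.67   (potassium (K₂O))
  0.47x1 + 0.2x3 ≥ 0.39   (phosphorus (P₂O₅))
  x3 ≤ 1.8
  x2 ≤ 4.4
  x1, x2, x3 ≥ 0.
At the optimum only DAP, potassium nitrate are positive (bone meal = 0). Binding constraints: potassium (K₂O) and phosphorus (P₂O₅).
Optimal quantities: DAP = 0.8298 kg, potassium nitrate = 1.489 kg.
Hence cost = 0.8·0.8298 + 1.66·1.489 = $3.1356.

$3.14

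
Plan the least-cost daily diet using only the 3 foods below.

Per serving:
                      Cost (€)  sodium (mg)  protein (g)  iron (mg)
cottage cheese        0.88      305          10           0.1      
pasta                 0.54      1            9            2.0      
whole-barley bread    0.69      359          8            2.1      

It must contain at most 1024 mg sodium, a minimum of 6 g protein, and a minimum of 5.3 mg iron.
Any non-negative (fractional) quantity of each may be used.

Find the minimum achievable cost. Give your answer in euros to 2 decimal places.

€1.43

Treat it as an LP. Let x1 = servings of cottage cheese, x2 = servings of pasta, x3 = servings of whole-barley bread.
Minimize 0.88x1 + 0.54x2 + 0.69x3 s.t.:
  305x1 + 1x2 + 359x3 ≤ 1024   (sodium)
  10x1 + 9x2 + 8x3 ≥ 6   (protein)
  0.1x1 + 2x2 + 2.1x3 ≥ 5.3   (iron)
  x1, x2, x3 ≥ 0.
The optimal basis is {pasta}; cottage cheese, whole-barley bread drop out. Binding constraint: iron.
That vertex is x2 = 2.65.
Objective = 0.54·2.65 = 1.4310.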